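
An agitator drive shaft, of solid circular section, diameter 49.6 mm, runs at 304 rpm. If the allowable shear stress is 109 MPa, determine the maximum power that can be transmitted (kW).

J = πd⁴/32 = π(0.0496)⁴/32 = 5.942×10^-7 m⁴.
T_max = τ_allow·J/r = 1.09×10^8 × 5.942×10^-7 / 0.0248 = 2612 N·m.
ω = 2π·304/60 = 31.83 rad/s, so P_max = T_max·ω = 8.314×10^4 W.

83.1 kW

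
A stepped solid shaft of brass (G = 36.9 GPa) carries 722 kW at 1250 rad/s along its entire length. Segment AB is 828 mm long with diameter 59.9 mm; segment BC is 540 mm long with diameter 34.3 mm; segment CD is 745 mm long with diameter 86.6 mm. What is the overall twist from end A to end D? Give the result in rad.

0.0746 rad

ω = 1250 rad/s, so T = P/ω = 722×10³ / 1250 = 577.6 N·m.
J_AB = π(0.0599)⁴/32 = 1.26×10^-6 m⁴; J_BC = π(0.0343)⁴/32 = 1.36×10^-7 m⁴; J_CD = π(0.0866)⁴/32 = 5.52×10^-6 m⁴.
θ = (T/G)·Σ L_i/J_i = (577.6/36.9×10⁹)·(0.828/1.26×10^-6 + 0.540/1.36×10^-7 + 0.745/5.52×10^-6) = 0.07457 rad.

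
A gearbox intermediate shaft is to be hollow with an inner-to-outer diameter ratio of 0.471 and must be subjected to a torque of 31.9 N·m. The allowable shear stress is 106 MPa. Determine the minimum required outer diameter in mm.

For a hollow shaft with d_i/d_o = 0.471: τ_max = 16T/(π d_o³ (1−k⁴)), so d_o = [16T/(π τ_allow (1−k⁴))]^(1/3) = [16·31.90/(π·1.06×10^8·0.9508)]^(1/3) = 0.01173 m.

11.7 mm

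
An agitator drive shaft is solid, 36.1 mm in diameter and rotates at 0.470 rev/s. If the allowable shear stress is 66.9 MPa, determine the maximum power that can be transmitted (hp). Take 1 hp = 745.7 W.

2.45 hp

J = πd⁴/32 = π(0.0361)⁴/32 = 1.667×10^-7 m⁴.
T_max = τ_allow·J/r = 6.69×10^7 × 1.667×10^-7 / 0.0181 = 618.0 N·m.
ω = 2π·0.470 = 2.953 rad/s, so P_max = T_max·ω = 1825 W.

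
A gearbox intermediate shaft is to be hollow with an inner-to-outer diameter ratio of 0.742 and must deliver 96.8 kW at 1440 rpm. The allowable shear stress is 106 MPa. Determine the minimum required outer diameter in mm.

35.4 mm

ω = 2π·1440/60 = 150.8 rad/s, so T = P/ω = 96.8×10³ / 150.8 = 641.9 N·m.
For a hollow shaft with d_i/d_o = 0.742: τ_max = 16T/(π d_o³ (1−k⁴)), so d_o = [16T/(π τ_allow (1−k⁴))]^(1/3) = [16·641.9/(π·1.06×10^8·0.6969)]^(1/3) = 0.03537 m.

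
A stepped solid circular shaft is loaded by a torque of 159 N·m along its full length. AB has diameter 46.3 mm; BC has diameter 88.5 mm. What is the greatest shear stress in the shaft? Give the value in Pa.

8.16e6 Pa

Under the same torque, τ_max = 16T/(πd³) is largest where d is smallest — segment AB (d = 46.3 mm).
τ_max = 16·159.0/(π·(0.0463)³) = 8.159×10^6 Pa.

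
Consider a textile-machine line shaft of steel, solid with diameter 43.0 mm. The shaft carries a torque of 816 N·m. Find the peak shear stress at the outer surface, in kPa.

52300 kPa

J = πd⁴/32 = π(0.0430)⁴/32 = 3.356×10^-7 m⁴.
τ_max = T·r/J = 816.0 × 0.0215 / 3.356×10^-7 = 5.227×10^7 Pa.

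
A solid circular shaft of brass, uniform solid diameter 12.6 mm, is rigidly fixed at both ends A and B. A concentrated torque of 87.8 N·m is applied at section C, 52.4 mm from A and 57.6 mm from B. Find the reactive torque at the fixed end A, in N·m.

46.0 N·m

With uniform GJ and both ends fixed, compatibility θ_AC = θ_CB gives T_A·a = T_B·b, together with T_A + T_B = T₀.
T_A = T₀·b/(a+b) = 87.80·57.6/110.0 = 45.98 N·m; T_B = 41.82 N·m.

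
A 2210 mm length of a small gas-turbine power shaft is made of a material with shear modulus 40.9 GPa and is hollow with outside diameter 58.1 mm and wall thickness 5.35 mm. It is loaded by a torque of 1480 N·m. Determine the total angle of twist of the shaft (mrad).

128 mrad

J = π(d_o⁴ − d_i⁴)/32 = π(0.0581⁴ − 0.0474⁴)/32 = 6.231×10^-7 m⁴.
θ = T·L/(G·J) = 1480 × 2.21 / (40.9×10⁹ × 6.231×10^-7) = 0.1283 rad.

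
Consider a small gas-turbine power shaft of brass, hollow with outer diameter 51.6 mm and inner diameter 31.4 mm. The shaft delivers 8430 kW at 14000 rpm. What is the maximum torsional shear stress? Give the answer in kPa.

247000 kPa

ω = 2π·14000/60 = 1466 rad/s, so T = P/ω = 8430×10³ / 1466 = 5750 N·m.
J = π(d_o⁴ − d_i⁴)/32 = π(0.0516⁴ − 0.0314⁴)/32 = 6.005×10^-7 m⁴.
τ_max = T·r/J = 5750 × 0.0258 / 6.005×10^-7 = 2.470×10^8 Pa.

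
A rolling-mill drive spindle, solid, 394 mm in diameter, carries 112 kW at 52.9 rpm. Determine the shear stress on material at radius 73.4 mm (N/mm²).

ω = 2π·52.9/60 = 5.540 rad/s, so T = P/ω = 112×10³ / 5.540 = 20220 N·m.
J = πd⁴/32 = π(0.394)⁴/32 = 2.366×10^-3 m⁴.
Shear stress varies linearly with radius: τ = T·r/J = 20220 × 0.0734 / 2.366×10^-3 = 6.273×10^5 Pa.

0.627 N/mm²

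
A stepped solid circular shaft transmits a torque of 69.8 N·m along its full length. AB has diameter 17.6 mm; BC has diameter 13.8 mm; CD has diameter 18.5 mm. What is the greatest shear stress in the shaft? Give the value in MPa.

135 MPa

Under the same torque, τ_max = 16T/(πd³) is largest where d is smallest — segment BC (d = 13.8 mm).
τ_max = 16·69.80/(π·(0.0138)³) = 1.353×10^8 Pa.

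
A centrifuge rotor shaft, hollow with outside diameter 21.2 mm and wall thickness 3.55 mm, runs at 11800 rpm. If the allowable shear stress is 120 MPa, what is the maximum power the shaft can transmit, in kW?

J = π(d_o⁴ − d_i⁴)/32 = π(0.0212⁴ − 0.0141⁴)/32 = 1.595×10^-8 m⁴.
T_max = τ_allow·J/r = 1.20×10^8 × 1.595×10^-8 / 0.0106 = 180.6 N·m.
ω = 2π·11800/60 = 1236 rad/s, so P_max = T_max·ω = 2.231×10^5 W.

223 kW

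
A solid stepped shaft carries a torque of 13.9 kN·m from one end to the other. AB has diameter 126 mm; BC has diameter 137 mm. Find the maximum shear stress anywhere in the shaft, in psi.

Under the same torque, τ_max = 16T/(πd³) is largest where d is smallest — segment AB (d = 126 mm).
τ_max = 16·13900/(π·(0.126)³) = 3.539×10^7 Pa.

5130 psi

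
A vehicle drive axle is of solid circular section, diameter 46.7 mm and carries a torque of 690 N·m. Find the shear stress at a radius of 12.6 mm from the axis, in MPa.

J = πd⁴/32 = π(0.0467)⁴/32 = 4.669×10^-7 m⁴.
Shear stress varies linearly with radius: τ = T·r/J = 690.0 × 0.0126 / 4.669×10^-7 = 1.862×10^7 Pa.

18.6 MPa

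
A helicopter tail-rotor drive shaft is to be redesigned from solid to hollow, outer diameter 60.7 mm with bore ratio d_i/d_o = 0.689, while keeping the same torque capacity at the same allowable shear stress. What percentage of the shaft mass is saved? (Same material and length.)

37.7 %

Equal τ_max and T ⇒ the solid shaft needs d_s³ = d_o³(1−k⁴), so d_s = 60.7·(1−0.689⁴)^(1/3) = 55.75 mm.
Area ratio A_h/A_s = d_o²(1−k²)/d_s² = (1−k²)/(1−k⁴)^(2/3) = 0.6228.
Mass saving = 1 − 0.6228 = 37.7 %.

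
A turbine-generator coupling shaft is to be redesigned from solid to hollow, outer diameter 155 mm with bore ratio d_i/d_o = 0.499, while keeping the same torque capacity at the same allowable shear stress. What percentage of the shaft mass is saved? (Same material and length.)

Equal τ_max and T ⇒ the solid shaft needs d_s³ = d_o³(1−k⁴), so d_s = 155·(1−0.499⁴)^(1/3) = 151.7 mm.
Area ratio A_h/A_s = d_o²(1−k²)/d_s² = (1−k²)/(1−k⁴)^(2/3) = 0.7837.
Mass saving = 1 − 0.7837 = 21.6 %.

21.6 %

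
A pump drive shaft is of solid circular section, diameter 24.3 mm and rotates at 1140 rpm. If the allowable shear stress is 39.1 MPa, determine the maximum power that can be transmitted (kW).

J = πd⁴/32 = π(0.0243)⁴/32 = 3.423×10^-8 m⁴.
T_max = τ_allow·J/r = 3.91×10^7 × 3.423×10^-8 / 0.0122 = 110.2 N·m.
ω = 2π·1140/60 = 119.4 rad/s, so P_max = T_max·ω = 1.315×10^4 W.

13.2 kW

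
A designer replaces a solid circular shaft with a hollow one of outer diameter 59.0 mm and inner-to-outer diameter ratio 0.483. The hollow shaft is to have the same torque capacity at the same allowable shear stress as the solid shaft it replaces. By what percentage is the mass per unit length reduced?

20.4 %

Equal τ_max and T ⇒ the solid shaft needs d_s³ = d_o³(1−k⁴), so d_s = 59.0·(1−0.483⁴)^(1/3) = 57.91 mm.
Area ratio A_h/A_s = d_o²(1−k²)/d_s² = (1−k²)/(1−k⁴)^(2/3) = 0.7959.
Mass saving = 1 − 0.7959 = 20.4 %.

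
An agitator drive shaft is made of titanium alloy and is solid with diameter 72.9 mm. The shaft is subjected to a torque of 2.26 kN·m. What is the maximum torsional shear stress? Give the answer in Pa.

2.97e7 Pa

J = πd⁴/32 = π(0.0729)⁴/32 = 2.773×10^-6 m⁴.
τ_max = T·r/J = 2260 × 0.0365 / 2.773×10^-6 = 2.971×10^7 Pa.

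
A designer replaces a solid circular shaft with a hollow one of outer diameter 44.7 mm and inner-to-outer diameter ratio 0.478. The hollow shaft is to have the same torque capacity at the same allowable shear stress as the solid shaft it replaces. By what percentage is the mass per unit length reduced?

20.0 %

Equal τ_max and T ⇒ the solid shaft needs d_s³ = d_o³(1−k⁴), so d_s = 44.7·(1−0.478⁴)^(1/3) = 43.91 mm.
Area ratio A_h/A_s = d_o²(1−k²)/d_s² = (1−k²)/(1−k⁴)^(2/3) = 0.7996.
Mass saving = 1 − 0.7996 = 20.0 %.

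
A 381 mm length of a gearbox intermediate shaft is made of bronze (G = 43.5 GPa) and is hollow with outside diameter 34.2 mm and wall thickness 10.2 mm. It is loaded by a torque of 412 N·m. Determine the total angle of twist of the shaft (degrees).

1.58°

J = π(d_o⁴ − d_i⁴)/32 = π(0.0342⁴ − 0.0138⁴)/32 = 1.307×10^-7 m⁴.
θ = T·L/(G·J) = 412.0 × 0.381 / (43.5×10⁹ × 1.307×10^-7) = 0.02760 rad.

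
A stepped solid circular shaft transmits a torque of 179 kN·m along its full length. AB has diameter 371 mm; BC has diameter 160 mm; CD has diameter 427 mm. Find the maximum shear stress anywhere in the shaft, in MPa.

Under the same torque, τ_max = 16T/(πd³) is largest where d is smallest — segment BC (d = 160 mm).
τ_max = 16·179000/(π·(0.160)³) = 2.226×10^8 Pa.

223 MPa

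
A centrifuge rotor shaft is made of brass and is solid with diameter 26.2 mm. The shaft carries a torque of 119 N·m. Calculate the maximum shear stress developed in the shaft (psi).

J = πd⁴/32 = π(0.0262)⁴/32 = 4.626×10^-8 m⁴.
τ_max = T·r/J = 119.0 × 0.0131 / 4.626×10^-8 = 3.370×10^7 Pa.

4890 psi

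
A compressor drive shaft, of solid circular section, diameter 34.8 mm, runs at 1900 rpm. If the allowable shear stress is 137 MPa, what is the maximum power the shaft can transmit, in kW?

226 kW

J = πd⁴/32 = π(0.0348)⁴/32 = 1.440×10^-7 m⁴.
T_max = τ_allow·J/r = 1.37×10^8 × 1.440×10^-7 / 0.0174 = 1134 N·m.
ω = 2π·1900/60 = 199.0 rad/s, so P_max = T_max·ω = 2.256×10^5 W.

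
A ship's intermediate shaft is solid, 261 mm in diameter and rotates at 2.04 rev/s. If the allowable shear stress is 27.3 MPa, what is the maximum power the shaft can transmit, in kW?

1220 kW

J = πd⁴/32 = π(0.261)⁴/32 = 4.556×10^-4 m⁴.
T_max = τ_allow·J/r = 2.73×10^7 × 4.556×10^-4 / 0.131 = 95300 N·m.
ω = 2π·2.04 = 12.82 rad/s, so P_max = T_max·ω = 1.222×10^6 W.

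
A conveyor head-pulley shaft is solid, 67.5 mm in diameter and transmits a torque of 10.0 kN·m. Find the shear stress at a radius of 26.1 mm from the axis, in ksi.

18.6 ksi

J = πd⁴/32 = π(0.0675)⁴/32 = 2.038×10^-6 m⁴.
Shear stress varies linearly with radius: τ = T·r/J = 10000 × 0.0261 / 2.038×10^-6 = 1.281×10^8 Pa.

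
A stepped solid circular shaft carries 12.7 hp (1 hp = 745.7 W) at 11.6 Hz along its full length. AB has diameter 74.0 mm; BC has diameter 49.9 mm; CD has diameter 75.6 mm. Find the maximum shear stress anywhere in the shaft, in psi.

ω = 2π·11.6 = 72.88 rad/s, so T = P/ω = 12.7×745.7 / 72.88 = 129.9 N·m.
Under the same torque, τ_max = 16T/(πd³) is largest where d is smallest — segment BC (d = 49.9 mm).
τ_max = 16·129.9/(π·(0.0499)³) = 5.326×10^6 Pa.

772 psi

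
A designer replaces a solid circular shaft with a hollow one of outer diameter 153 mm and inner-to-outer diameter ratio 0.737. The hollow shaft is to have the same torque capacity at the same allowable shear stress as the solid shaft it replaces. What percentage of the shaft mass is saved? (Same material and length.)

42.3 %

Equal τ_max and T ⇒ the solid shaft needs d_s³ = d_o³(1−k⁴), so d_s = 153·(1−0.737⁴)^(1/3) = 136.2 mm.
Area ratio A_h/A_s = d_o²(1−k²)/d_s² = (1−k²)/(1−k⁴)^(2/3) = 0.5767.
Mass saving = 1 − 0.5767 = 42.3 %.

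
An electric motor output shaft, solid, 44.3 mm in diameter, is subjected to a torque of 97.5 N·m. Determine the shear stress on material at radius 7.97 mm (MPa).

J = πd⁴/32 = π(0.0443)⁴/32 = 3.781×10^-7 m⁴.
Shear stress varies linearly with radius: τ = T·r/J = 97.50 × 0.00797 / 3.781×10^-7 = 2.055×10^6 Pa.

2.06 MPa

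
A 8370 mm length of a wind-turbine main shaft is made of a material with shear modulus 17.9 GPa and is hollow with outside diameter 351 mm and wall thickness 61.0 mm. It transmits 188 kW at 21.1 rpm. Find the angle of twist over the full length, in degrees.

ω = 2π·21.1/60 = 2.210 rad/s, so T = P/ω = 188×10³ / 2.210 = 85080 N·m.
J = π(d_o⁴ − d_i⁴)/32 = π(0.351⁴ − 0.229⁴)/32 = 1.220×10^-3 m⁴.
θ = T·L/(G·J) = 85080 × 8.37 / (17.9×10⁹ × 1.220×10^-3) = 0.03261 rad.

1.87°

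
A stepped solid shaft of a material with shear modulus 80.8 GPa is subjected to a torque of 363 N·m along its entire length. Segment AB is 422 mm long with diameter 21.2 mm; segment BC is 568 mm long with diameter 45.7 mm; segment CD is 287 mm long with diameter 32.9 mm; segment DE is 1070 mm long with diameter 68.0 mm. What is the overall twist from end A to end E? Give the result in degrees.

6.59°

J_AB = π(0.0212)⁴/32 = 1.98×10^-8 m⁴; J_BC = π(0.0457)⁴/32 = 4.28×10^-7 m⁴; J_CD = π(0.0329)⁴/32 = 1.15×10^-7 m⁴; J_DE = π(0.0680)⁴/32 = 2.10×10^-6 m⁴.
θ = (T/G)·Σ L_i/J_i = (363.0/80.8×10⁹)·(0.422/1.98×10^-8 + 0.568/4.28×10^-7 + 0.287/1.15×10^-7 + 1.07/2.10×10^-6) = 0.1151 rad.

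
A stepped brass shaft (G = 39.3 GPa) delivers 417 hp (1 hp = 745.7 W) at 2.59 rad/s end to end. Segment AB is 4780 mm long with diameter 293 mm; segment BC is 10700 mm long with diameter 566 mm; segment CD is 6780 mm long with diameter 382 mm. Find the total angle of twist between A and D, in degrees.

ω = 2.59 rad/s, so T = P/ω = 417×745.7 / 2.590 = 120100 N·m.
J_AB = π(0.293)⁴/32 = 7.24×10^-4 m⁴; J_BC = π(0.566)⁴/32 = 0.0101 m⁴; J_CD = π(0.382)⁴/32 = 2.09×10^-3 m⁴.
θ = (T/G)·Σ L_i/J_i = (120100/39.3×10⁹)·(4.78/7.24×10^-4 + 10.7/0.0101 + 6.78/2.09×10^-3) = 0.03333 rad.

1.91°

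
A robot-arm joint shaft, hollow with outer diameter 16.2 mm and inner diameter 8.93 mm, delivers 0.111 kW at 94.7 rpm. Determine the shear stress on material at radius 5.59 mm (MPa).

10.2 MPa

ω = 2π·94.7/60 = 9.917 rad/s, so T = P/ω = 0.111×10³ / 9.917 = 11.19 N·m.
J = π(d_o⁴ − d_i⁴)/32 = π(0.0162⁴ − 0.00893⁴)/32 = 6.137×10^-9 m⁴.
Shear stress varies linearly with radius: τ = T·r/J = 11.19 × 0.00559 / 6.137×10^-9 = 1.019×10^7 Pa.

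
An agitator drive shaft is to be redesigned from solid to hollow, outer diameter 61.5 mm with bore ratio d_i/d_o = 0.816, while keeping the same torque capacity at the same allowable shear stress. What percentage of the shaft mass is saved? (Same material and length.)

Equal τ_max and T ⇒ the solid shaft needs d_s³ = d_o³(1−k⁴), so d_s = 61.5·(1−0.816⁴)^(1/3) = 50.59 mm.
Area ratio A_h/A_s = d_o²(1−k²)/d_s² = (1−k²)/(1−k⁴)^(2/3) = 0.4938.
Mass saving = 1 − 0.4938 = 50.6 %.

50.6 %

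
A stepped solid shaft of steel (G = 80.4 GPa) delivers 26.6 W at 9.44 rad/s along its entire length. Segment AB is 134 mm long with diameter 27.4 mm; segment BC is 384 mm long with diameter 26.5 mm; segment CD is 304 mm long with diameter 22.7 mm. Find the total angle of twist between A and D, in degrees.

ω = 9.44 rad/s, so T = P/ω = 26.6 / 9.440 = 2.818 N·m.
J_AB = π(0.0274)⁴/32 = 5.53×10^-8 m⁴; J_BC = π(0.0265)⁴/32 = 4.84×10^-8 m⁴; J_CD = π(0.0227)⁴/32 = 2.61×10^-8 m⁴.
θ = (T/G)·Σ L_i/J_i = (2.818/80.4×10⁹)·(0.134/5.53×10^-8 + 0.384/4.84×10^-8 + 0.304/2.61×10^-8) = 7.716×10^-4 rad.

0.0442°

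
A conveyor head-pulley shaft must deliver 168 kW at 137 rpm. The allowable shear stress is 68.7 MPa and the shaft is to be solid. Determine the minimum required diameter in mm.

95.4 mm

ω = 2π·137/60 = 14.35 rad/s, so T = P/ω = 168×10³ / 14.35 = 11710 N·m.
For a solid shaft τ_max = 16T/(πd³), so d = (16T/(π τ_allow))^(1/3) = (16·11710/(π·6.87×10^7))^(1/3) = 0.09539 m.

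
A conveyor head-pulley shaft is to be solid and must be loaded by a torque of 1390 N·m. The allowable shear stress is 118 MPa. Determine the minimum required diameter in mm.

For a solid shaft τ_max = 16T/(πd³), so d = (16T/(π τ_allow))^(1/3) = (16·1390/(π·1.18×10^8))^(1/3) = 0.03915 m.

39.1 mm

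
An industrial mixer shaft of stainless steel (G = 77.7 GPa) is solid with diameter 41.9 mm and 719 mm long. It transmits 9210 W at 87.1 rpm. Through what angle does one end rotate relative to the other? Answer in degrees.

ω = 2π·87.1/60 = 9.121 rad/s, so T = P/ω = 9210 / 9.121 = 1010 N·m.
J = πd⁴/32 = π(0.0419)⁴/32 = 3.026×10^-7 m⁴.
θ = T·L/(G·J) = 1010 × 0.719 / (77.7×10⁹ × 3.026×10^-7) = 0.03088 rad.

1.77°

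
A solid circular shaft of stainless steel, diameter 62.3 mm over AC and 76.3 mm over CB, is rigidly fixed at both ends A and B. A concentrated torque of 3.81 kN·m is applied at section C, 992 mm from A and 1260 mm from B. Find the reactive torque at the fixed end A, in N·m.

1370 N·m

Compatibility: T_A·a/J_AC = T_B·b/J_CB with T_A + T_B = T₀.
J_AC = 1.48×10^-6 m⁴, J_CB = 3.33×10^-6 m⁴, so T_A = T₀·(J_AC/a)/((J_AC/a)+(J_CB/b)) = 1375 N·m, T_B = 2435 N·m.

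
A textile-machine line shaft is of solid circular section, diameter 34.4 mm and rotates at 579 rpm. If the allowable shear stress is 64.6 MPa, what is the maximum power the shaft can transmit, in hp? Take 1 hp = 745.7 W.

J = πd⁴/32 = π(0.0344)⁴/32 = 1.375×10^-7 m⁴.
T_max = τ_allow·J/r = 6.46×10^7 × 1.375×10^-7 / 0.0172 = 516.3 N·m.
ω = 2π·579/60 = 60.63 rad/s, so P_max = T_max·ω = 3.131×10^4 W.

42.0 hp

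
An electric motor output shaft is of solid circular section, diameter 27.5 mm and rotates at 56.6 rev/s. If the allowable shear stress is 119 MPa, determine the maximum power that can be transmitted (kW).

J = πd⁴/32 = π(0.0275)⁴/32 = 5.615×10^-8 m⁴.
T_max = τ_allow·J/r = 1.19×10^8 × 5.615×10^-8 / 0.0138 = 485.9 N·m.
ω = 2π·56.6 = 355.6 rad/s, so P_max = T_max·ω = 1.728×10^5 W.

173 kW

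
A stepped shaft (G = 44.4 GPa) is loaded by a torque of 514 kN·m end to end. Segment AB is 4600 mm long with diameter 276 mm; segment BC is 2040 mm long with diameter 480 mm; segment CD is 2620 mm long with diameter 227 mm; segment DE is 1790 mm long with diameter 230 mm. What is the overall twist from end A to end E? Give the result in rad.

J_AB = π(0.276)⁴/32 = 5.70×10^-4 m⁴; J_BC = π(0.480)⁴/32 = 5.21×10^-3 m⁴; J_CD = π(0.227)⁴/32 = 2.61×10^-4 m⁴; J_DE = π(0.230)⁴/32 = 2.75×10^-4 m⁴.
θ = (T/G)·Σ L_i/J_i = (514000/44.4×10⁹)·(4.60/5.70×10^-4 + 2.04/5.21×10^-3 + 2.62/2.61×10^-4 + 1.79/2.75×10^-4) = 0.2898 rad.

0.290 rad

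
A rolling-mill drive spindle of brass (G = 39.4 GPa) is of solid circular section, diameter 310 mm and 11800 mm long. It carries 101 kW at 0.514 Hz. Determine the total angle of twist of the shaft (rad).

0.0103 rad

ω = 2π·0.514 = 3.230 rad/s, so T = P/ω = 101×10³ / 3.230 = 31270 N·m.
J = πd⁴/32 = π(0.310)⁴/32 = 9.067×10^-4 m⁴.
θ = T·L/(G·J) = 31270 × 11.8 / (39.4×10⁹ × 9.067×10^-4) = 0.01033 rad.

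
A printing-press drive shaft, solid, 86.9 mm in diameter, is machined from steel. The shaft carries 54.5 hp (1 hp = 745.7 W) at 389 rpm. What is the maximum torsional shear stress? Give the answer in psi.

ω = 2π·389/60 = 40.74 rad/s, so T = P/ω = 54.5×745.7 / 40.74 = 997.7 N·m.
J = πd⁴/32 = π(0.0869)⁴/32 = 5.599×10^-6 m⁴.
τ_max = T·r/J = 997.7 × 0.0435 / 5.599×10^-6 = 7.743×10^6 Pa.

1120 psi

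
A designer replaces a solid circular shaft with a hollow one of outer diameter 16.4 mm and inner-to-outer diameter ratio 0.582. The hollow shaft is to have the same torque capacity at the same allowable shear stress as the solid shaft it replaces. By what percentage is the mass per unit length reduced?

Equal τ_max and T ⇒ the solid shaft needs d_s³ = d_o³(1−k⁴), so d_s = 16.4·(1−0.582⁴)^(1/3) = 15.75 mm.
Area ratio A_h/A_s = d_o²(1−k²)/d_s² = (1−k²)/(1−k⁴)^(2/3) = 0.7172.
Mass saving = 1 − 0.7172 = 28.3 %.

28.3 %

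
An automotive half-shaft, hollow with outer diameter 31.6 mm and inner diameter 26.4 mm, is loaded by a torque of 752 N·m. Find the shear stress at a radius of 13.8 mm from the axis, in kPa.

J = π(d_o⁴ − d_i⁴)/32 = π(0.0316⁴ − 0.0264⁴)/32 = 5.020×10^-8 m⁴.
Shear stress varies linearly with radius: τ = T·r/J = 752.0 × 0.0138 / 5.020×10^-8 = 2.067×10^8 Pa.

207000 kPa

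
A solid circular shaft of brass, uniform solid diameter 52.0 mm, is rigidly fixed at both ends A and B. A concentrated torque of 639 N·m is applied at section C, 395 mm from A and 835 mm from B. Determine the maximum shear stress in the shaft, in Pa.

1.57e7 Pa

With uniform GJ and both ends fixed, compatibility θ_AC = θ_CB gives T_A·a = T_B·b, together with T_A + T_B = T₀.
T_A = T₀·b/(a+b) = 639.0·835/1230 = 433.8 N·m; T_B = 205.2 N·m.
τ in each portion: τ_AC = 1.57×10^7 Pa, τ_CB = 7.43×10^6 Pa; maximum is in AC.
τ_max = T_AC·r/J = 433.8·0.0260/7.18×10^-7 = 1.571×10^7 Pa.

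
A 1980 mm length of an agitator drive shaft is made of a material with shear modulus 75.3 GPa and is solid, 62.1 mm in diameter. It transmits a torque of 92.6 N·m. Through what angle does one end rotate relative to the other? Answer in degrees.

0.0956°

J = πd⁴/32 = π(0.0621)⁴/32 = 1.460×10^-6 m⁴.
θ = T·L/(G·J) = 92.60 × 1.98 / (75.3×10⁹ × 1.460×10^-6) = 1.668×10^-3 rad.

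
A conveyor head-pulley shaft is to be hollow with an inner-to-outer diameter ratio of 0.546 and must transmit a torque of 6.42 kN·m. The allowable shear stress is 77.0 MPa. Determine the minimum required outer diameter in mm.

77.5 mm

For a hollow shaft with d_i/d_o = 0.546: τ_max = 16T/(π d_o³ (1−k⁴)), so d_o = [16T/(π τ_allow (1−k⁴))]^(1/3) = [16·6420/(π·7.70×10^7·0.9111)]^(1/3) = 0.07753 m.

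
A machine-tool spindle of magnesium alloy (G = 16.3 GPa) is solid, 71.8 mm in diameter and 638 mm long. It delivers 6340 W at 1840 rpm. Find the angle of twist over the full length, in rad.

4.94e-4 rad

ω = 2π·1840/60 = 192.7 rad/s, so T = P/ω = 6340 / 192.7 = 32.90 N·m.
J = πd⁴/32 = π(0.0718)⁴/32 = 2.609×10^-6 m⁴.
θ = T·L/(G·J) = 32.90 × 0.638 / (16.3×10⁹ × 2.609×10^-6) = 4.936×10^-4 rad.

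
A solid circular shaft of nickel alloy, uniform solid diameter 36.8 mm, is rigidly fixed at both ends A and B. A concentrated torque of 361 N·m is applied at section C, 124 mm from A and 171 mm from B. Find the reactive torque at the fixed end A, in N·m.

With uniform GJ and both ends fixed, compatibility θ_AC = θ_CB gives T_A·a = T_B·b, together with T_A + T_B = T₀.
T_A = T₀·b/(a+b) = 361.0·171/295.0 = 209.3 N·m; T_B = 151.7 N·m.

209 N·m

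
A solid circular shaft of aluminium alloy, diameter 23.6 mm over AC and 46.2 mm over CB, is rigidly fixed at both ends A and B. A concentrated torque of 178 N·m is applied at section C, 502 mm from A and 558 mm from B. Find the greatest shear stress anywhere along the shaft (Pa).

8.55e6 Pa

Compatibility: T_A·a/J_AC = T_B·b/J_CB with T_A + T_B = T₀.
J_AC = 3.05×10^-8 m⁴, J_CB = 4.47×10^-7 m⁴, so T_A = T₀·(J_AC/a)/((J_AC/a)+(J_CB/b)) = 12.52 N·m, T_B = 165.5 N·m.
τ in each portion: τ_AC = 4.85×10^6 Pa, τ_CB = 8.55×10^6 Pa; maximum is in CB.
τ_max = T_CB·r/J = 165.5·0.0231/4.47×10^-7 = 8.546×10^6 Pa.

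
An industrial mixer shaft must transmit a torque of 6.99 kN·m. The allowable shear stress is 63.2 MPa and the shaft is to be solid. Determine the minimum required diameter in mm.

82.6 mm

For a solid shaft τ_max = 16T/(πd³), so d = (16T/(π τ_allow))^(1/3) = (16·6990/(π·6.32×10^7))^(1/3) = 0.08259 m.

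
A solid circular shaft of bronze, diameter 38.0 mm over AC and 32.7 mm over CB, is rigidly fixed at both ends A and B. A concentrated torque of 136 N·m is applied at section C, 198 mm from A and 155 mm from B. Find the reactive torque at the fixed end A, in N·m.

80.0 N·m

Compatibility: T_A·a/J_AC = T_B·b/J_CB with T_A + T_B = T₀.
J_AC = 2.05×10^-7 m⁴, J_CB = 1.12×10^-7 m⁴, so T_A = T₀·(J_AC/a)/((J_AC/a)+(J_CB/b)) = 79.98 N·m, T_B = 56.02 N·m.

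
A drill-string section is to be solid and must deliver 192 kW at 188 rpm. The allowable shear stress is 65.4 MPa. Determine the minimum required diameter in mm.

ω = 2π·188/60 = 19.69 rad/s, so T = P/ω = 192×10³ / 19.69 = 9752 N·m.
For a solid shaft τ_max = 16T/(πd³), so d = (16T/(π τ_allow))^(1/3) = (16·9752/(π·6.54×10^7))^(1/3) = 0.09124 m.

91.2 mm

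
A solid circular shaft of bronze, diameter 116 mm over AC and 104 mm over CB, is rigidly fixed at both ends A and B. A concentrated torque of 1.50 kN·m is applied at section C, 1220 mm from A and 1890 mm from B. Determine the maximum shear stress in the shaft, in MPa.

3.45 MPa

Compatibility: T_A·a/J_AC = T_B·b/J_CB with T_A + T_B = T₀.
J_AC = 1.78×10^-5 m⁴, J_CB = 1.15×10^-5 m⁴, so T_A = T₀·(J_AC/a)/((J_AC/a)+(J_CB/b)) = 1059 N·m, T_B = 441.5 N·m.
τ in each portion: τ_AC = 3.45×10^6 Pa, τ_CB = 2.00×10^6 Pa; maximum is in AC.
τ_max = T_AC·r/J = 1059·0.0580/1.78×10^-5 = 3.454×10^6 Pa.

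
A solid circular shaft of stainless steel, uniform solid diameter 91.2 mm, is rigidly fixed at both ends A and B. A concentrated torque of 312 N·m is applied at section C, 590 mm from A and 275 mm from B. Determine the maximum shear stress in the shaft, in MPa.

1.43 MPa

With uniform GJ and both ends fixed, compatibility θ_AC = θ_CB gives T_A·a = T_B·b, together with T_A + T_B = T₀.
T_A = T₀·b/(a+b) = 312.0·275/865.0 = 99.19 N·m; T_B = 212.8 N·m.
τ in each portion: τ_AC = 6.66×10^5 Pa, τ_CB = 1.43×10^6 Pa; maximum is in CB.
τ_max = T_CB·r/J = 212.8·0.0456/6.79×10^-6 = 1.429×10^6 Pa.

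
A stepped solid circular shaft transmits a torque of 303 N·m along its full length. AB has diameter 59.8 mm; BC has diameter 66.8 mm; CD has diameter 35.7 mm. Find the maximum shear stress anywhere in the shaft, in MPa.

33.9 MPa

Under the same torque, τ_max = 16T/(πd³) is largest where d is smallest — segment CD (d = 35.7 mm).
τ_max = 16·303.0/(π·(0.0357)³) = 3.392×10^7 Pa.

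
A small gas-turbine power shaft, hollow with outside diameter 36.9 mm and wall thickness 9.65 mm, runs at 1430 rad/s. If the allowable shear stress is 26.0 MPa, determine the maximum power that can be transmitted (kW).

J = π(d_o⁴ − d_i⁴)/32 = π(0.0369⁴ − 0.0176⁴)/32 = 1.726×10^-7 m⁴.
T_max = τ_allow·J/r = 2.60×10^7 × 1.726×10^-7 / 0.0184 = 243.2 N·m.
ω = 1430 rad/s, so P_max = T_max·ω = 3.478×10^5 W.

348 kW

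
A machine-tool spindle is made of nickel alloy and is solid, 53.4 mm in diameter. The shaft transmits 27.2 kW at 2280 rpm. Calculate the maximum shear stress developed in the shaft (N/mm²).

ω = 2π·2280/60 = 238.8 rad/s, so T = P/ω = 27.2×10³ / 238.8 = 113.9 N·m.
J = πd⁴/32 = π(0.0534)⁴/32 = 7.983×10^-7 m⁴.
τ_max = T·r/J = 113.9 × 0.0267 / 7.983×10^-7 = 3.810×10^6 Pa.

3.81 N/mm²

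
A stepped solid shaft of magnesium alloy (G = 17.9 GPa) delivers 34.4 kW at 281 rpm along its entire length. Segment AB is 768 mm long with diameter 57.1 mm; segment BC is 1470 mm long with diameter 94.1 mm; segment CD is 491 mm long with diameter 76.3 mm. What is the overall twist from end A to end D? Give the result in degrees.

ω = 2π·281/60 = 29.43 rad/s, so T = P/ω = 34.4×10³ / 29.43 = 1169 N·m.
J_AB = π(0.0571)⁴/32 = 1.04×10^-6 m⁴; J_BC = π(0.0941)⁴/32 = 7.70×10^-6 m⁴; J_CD = π(0.0763)⁴/32 = 3.33×10^-6 m⁴.
θ = (T/G)·Σ L_i/J_i = (1169/17.9×10⁹)·(0.768/1.04×10^-6 + 1.47/7.70×10^-6 + 0.491/3.33×10^-6) = 0.07017 rad.

4.02°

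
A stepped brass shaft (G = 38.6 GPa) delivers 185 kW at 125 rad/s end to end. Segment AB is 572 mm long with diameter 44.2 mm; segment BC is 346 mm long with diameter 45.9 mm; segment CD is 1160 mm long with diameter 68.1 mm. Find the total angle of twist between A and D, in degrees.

ω = 125 rad/s, so T = P/ω = 185×10³ / 125.0 = 1480 N·m.
J_AB = π(0.0442)⁴/32 = 3.75×10^-7 m⁴; J_BC = π(0.0459)⁴/32 = 4.36×10^-7 m⁴; J_CD = π(0.0681)⁴/32 = 2.11×10^-6 m⁴.
θ = (T/G)·Σ L_i/J_i = (1480/38.6×10⁹)·(0.572/3.75×10^-7 + 0.346/4.36×10^-7 + 1.16/2.11×10^-6) = 0.1100 rad.

6.30°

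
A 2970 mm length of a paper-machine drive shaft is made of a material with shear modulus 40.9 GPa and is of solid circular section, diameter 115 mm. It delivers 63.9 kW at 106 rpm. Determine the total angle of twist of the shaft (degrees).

ω = 2π·106/60 = 11.10 rad/s, so T = P/ω = 63.9×10³ / 11.10 = 5757 N·m.
J = πd⁴/32 = π(0.115)⁴/32 = 1.717×10^-5 m⁴.
θ = T·L/(G·J) = 5757 × 2.97 / (40.9×10⁹ × 1.717×10^-5) = 0.02434 rad.

1.39°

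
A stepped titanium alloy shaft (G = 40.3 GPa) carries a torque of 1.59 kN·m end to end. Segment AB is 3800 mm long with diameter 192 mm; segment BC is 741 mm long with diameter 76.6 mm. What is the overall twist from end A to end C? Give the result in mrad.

9.77 mrad

J_AB = π(0.192)⁴/32 = 1.33×10^-4 m⁴; J_BC = π(0.0766)⁴/32 = 3.38×10^-6 m⁴.
θ = (T/G)·Σ L_i/J_i = (1590/40.3×10⁹)·(3.80/1.33×10^-4 + 0.741/3.38×10^-6) = 9.773×10^-3 rad.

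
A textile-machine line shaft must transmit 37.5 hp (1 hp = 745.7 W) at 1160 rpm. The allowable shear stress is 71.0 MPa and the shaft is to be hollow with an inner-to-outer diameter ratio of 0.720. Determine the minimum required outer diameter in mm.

28.3 mm

ω = 2π·1160/60 = 121.5 rad/s, so T = P/ω = 37.5×745.7 / 121.5 = 230.2 N·m.
For a hollow shaft with d_i/d_o = 0.720: τ_max = 16T/(π d_o³ (1−k⁴)), so d_o = [16T/(π τ_allow (1−k⁴))]^(1/3) = [16·230.2/(π·7.10×10^7·0.7313)]^(1/3) = 0.02827 m.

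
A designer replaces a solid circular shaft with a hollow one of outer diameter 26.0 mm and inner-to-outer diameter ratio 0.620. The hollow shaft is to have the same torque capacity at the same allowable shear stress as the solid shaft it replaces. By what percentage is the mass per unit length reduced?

31.5 %

Equal τ_max and T ⇒ the solid shaft needs d_s³ = d_o³(1−k⁴), so d_s = 26.0·(1−0.620⁴)^(1/3) = 24.65 mm.
Area ratio A_h/A_s = d_o²(1−k²)/d_s² = (1−k²)/(1−k⁴)^(2/3) = 0.6848.
Mass saving = 1 − 0.6848 = 31.5 %.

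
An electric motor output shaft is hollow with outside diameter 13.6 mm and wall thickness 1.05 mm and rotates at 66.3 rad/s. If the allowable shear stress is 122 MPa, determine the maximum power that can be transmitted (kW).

1.95 kW

J = π(d_o⁴ − d_i⁴)/32 = π(0.0136⁴ − 0.0115⁴)/32 = 1.641×10^-9 m⁴.
T_max = τ_allow·J/r = 1.22×10^8 × 1.641×10^-9 / 0.00680 = 29.45 N·m.
ω = 66.3 rad/s, so P_max = T_max·ω = 1953 W.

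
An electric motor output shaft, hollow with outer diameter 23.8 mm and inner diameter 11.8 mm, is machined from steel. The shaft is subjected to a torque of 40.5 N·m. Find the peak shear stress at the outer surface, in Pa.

J = π(d_o⁴ − d_i⁴)/32 = π(0.0238⁴ − 0.0118⁴)/32 = 2.960×10^-8 m⁴.
τ_max = T·r/J = 40.50 × 0.0119 / 2.960×10^-8 = 1.628×10^7 Pa.

1.63e7 Pa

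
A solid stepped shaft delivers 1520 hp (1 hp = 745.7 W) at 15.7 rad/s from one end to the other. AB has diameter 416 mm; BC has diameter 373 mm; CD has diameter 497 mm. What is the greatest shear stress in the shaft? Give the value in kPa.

ω = 15.7 rad/s, so T = P/ω = 1520×745.7 / 15.70 = 72200 N·m.
Under the same torque, τ_max = 16T/(πd³) is largest where d is smallest — segment BC (d = 373 mm).
τ_max = 16·72200/(π·(0.373)³) = 7.085×10^6 Pa.

7090 kPa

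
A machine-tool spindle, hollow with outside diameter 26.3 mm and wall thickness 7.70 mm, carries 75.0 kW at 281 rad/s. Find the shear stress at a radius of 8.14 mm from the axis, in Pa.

ω = 281 rad/s, so T = P/ω = 75.0×10³ / 281.0 = 266.9 N·m.
J = π(d_o⁴ − d_i⁴)/32 = π(0.0263⁴ − 0.0109⁴)/32 = 4.558×10^-8 m⁴.
Shear stress varies linearly with radius: τ = T·r/J = 266.9 × 0.00814 / 4.558×10^-8 = 4.766×10^7 Pa.

4.77e7 Pa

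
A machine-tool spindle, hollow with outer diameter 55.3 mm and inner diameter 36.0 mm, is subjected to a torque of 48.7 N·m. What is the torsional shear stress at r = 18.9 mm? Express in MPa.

1.22 MPa

J = π(d_o⁴ − d_i⁴)/32 = π(0.0553⁴ − 0.0360⁴)/32 = 7.532×10^-7 m⁴.
Shear stress varies linearly with radius: τ = T·r/J = 48.70 × 0.0189 / 7.532×10^-7 = 1.222×10^6 Pa.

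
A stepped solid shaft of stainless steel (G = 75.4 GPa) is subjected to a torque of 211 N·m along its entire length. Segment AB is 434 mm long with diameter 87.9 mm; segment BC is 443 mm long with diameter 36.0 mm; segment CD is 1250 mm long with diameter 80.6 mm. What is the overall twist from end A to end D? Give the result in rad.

J_AB = π(0.0879)⁴/32 = 5.86×10^-6 m⁴; J_BC = π(0.0360)⁴/32 = 1.65×10^-7 m⁴; J_CD = π(0.0806)⁴/32 = 4.14×10^-6 m⁴.
θ = (T/G)·Σ L_i/J_i = (211.0/75.4×10⁹)·(0.434/5.86×10^-6 + 0.443/1.65×10^-7 + 1.25/4.14×10^-6) = 8.570×10^-3 rad.

0.00857 rad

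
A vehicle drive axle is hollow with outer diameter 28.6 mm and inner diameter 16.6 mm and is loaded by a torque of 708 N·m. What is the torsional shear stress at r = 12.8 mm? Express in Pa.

J = π(d_o⁴ − d_i⁴)/32 = π(0.0286⁴ − 0.0166⁴)/32 = 5.823×10^-8 m⁴.
Shear stress varies linearly with radius: τ = T·r/J = 708.0 × 0.0128 / 5.823×10^-8 = 1.556×10^8 Pa.

1.56e8 Pa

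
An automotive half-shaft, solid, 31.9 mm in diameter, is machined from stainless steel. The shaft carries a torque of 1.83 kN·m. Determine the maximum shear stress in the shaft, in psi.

41600 psi

J = πd⁴/32 = π(0.0319)⁴/32 = 1.017×10^-7 m⁴.
τ_max = T·r/J = 1830 × 0.0159 / 1.017×10^-7 = 2.871×10^8 Pa.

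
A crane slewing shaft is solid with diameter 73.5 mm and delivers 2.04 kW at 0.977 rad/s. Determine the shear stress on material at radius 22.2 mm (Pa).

ω = 0.977 rad/s, so T = P/ω = 2.04×10³ / 0.9770 = 2088 N·m.
J = πd⁴/32 = π(0.0735)⁴/32 = 2.865×10^-6 m⁴.
Shear stress varies linearly with radius: τ = T·r/J = 2088 × 0.0222 / 2.865×10^-6 = 1.618×10^7 Pa.

1.62e7 Pa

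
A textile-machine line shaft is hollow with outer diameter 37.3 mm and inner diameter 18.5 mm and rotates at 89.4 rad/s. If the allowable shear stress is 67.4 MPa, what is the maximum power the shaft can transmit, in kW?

J = π(d_o⁴ − d_i⁴)/32 = π(0.0373⁴ − 0.0185⁴)/32 = 1.785×10^-7 m⁴.
T_max = τ_allow·J/r = 6.74×10^7 × 1.785×10^-7 / 0.0186 = 645.2 N·m.
ω = 89.4 rad/s, so P_max = T_max·ω = 5.768×10^4 W.

57.7 kW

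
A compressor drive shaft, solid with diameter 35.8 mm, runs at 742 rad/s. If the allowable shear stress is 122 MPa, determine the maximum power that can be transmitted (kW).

816 kW

J = πd⁴/32 = π(0.0358)⁴/32 = 1.613×10^-7 m⁴.
T_max = τ_allow·J/r = 1.22×10^8 × 1.613×10^-7 / 0.0179 = 1099 N·m.
ω = 742 rad/s, so P_max = T_max·ω = 8.155×10^5 W.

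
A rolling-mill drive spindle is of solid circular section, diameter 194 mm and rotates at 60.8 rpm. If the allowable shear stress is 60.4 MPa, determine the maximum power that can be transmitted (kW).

J = πd⁴/32 = π(0.194)⁴/32 = 1.391×10^-4 m⁴.
T_max = τ_allow·J/r = 6.04×10^7 × 1.391×10^-4 / 0.0970 = 86590 N·m.
ω = 2π·60.8/60 = 6.367 rad/s, so P_max = T_max·ω = 5.513×10^5 W.

551 kW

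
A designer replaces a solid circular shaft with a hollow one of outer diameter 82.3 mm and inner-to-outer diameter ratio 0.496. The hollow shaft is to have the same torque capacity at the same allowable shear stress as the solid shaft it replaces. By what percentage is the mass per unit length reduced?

21.4 %

Equal τ_max and T ⇒ the solid shaft needs d_s³ = d_o³(1−k⁴), so d_s = 82.3·(1−0.496⁴)^(1/3) = 80.60 mm.
Area ratio A_h/A_s = d_o²(1−k²)/d_s² = (1−k²)/(1−k⁴)^(2/3) = 0.7860.
Mass saving = 1 − 0.7860 = 21.4 %.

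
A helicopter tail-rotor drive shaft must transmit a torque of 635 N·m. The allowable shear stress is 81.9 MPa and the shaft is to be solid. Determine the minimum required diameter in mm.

34.1 mm

For a solid shaft τ_max = 16T/(πd³), so d = (16T/(π τ_allow))^(1/3) = (16·635.0/(π·8.19×10^7))^(1/3) = 0.03405 m.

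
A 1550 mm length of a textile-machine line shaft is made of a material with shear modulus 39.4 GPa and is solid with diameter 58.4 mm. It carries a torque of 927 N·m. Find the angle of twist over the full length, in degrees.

1.83°

J = πd⁴/32 = π(0.0584)⁴/32 = 1.142×10^-6 m⁴.
θ = T·L/(G·J) = 927.0 × 1.55 / (39.4×10⁹ × 1.142×10^-6) = 0.03193 rad.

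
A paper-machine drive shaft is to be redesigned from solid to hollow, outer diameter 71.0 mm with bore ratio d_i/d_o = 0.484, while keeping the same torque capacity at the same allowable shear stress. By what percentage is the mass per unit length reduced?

Equal τ_max and T ⇒ the solid shaft needs d_s³ = d_o³(1−k⁴), so d_s = 71.0·(1−0.484⁴)^(1/3) = 69.68 mm.
Area ratio A_h/A_s = d_o²(1−k²)/d_s² = (1−k²)/(1−k⁴)^(2/3) = 0.7951.
Mass saving = 1 − 0.7951 = 20.5 %.

20.5 %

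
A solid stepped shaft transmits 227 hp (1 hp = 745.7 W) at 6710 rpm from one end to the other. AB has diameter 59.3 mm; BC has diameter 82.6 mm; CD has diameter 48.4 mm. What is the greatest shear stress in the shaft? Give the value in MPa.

ω = 2π·6710/60 = 702.7 rad/s, so T = P/ω = 227×745.7 / 702.7 = 240.9 N·m.
Under the same torque, τ_max = 16T/(πd³) is largest where d is smallest — segment CD (d = 48.4 mm).
τ_max = 16·240.9/(π·(0.0484)³) = 1.082×10^7 Pa.

10.8 MPa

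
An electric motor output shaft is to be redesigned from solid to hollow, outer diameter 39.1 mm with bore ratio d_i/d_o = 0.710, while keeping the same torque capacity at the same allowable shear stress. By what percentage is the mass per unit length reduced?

39.7 %

Equal τ_max and T ⇒ the solid shaft needs d_s³ = d_o³(1−k⁴), so d_s = 39.1·(1−0.710⁴)^(1/3) = 35.46 mm.
Area ratio A_h/A_s = d_o²(1−k²)/d_s² = (1−k²)/(1−k⁴)^(2/3) = 0.6029.
Mass saving = 1 − 0.6029 = 39.7 %.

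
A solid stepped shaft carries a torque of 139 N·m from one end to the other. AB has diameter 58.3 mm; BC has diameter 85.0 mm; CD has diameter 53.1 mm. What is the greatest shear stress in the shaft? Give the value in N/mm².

4.73 N/mm²

Under the same torque, τ_max = 16T/(πd³) is largest where d is smallest — segment CD (d = 53.1 mm).
τ_max = 16·139.0/(π·(0.0531)³) = 4.728×10^6 Pa.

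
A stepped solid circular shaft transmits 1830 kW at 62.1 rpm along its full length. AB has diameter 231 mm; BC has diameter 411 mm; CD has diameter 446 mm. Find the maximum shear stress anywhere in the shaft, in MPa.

116 MPa

ω = 2π·62.1/60 = 6.503 rad/s, so T = P/ω = 1830×10³ / 6.503 = 281400 N·m.
Under the same torque, τ_max = 16T/(πd³) is largest where d is smallest — segment AB (d = 231 mm).
τ_max = 16·281400/(π·(0.231)³) = 1.163×10^8 Pa.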